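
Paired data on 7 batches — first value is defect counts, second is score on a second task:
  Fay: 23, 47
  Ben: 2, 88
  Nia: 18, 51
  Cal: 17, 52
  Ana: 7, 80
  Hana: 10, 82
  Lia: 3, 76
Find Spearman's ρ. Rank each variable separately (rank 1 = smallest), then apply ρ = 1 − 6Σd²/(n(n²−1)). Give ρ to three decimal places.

Ranks of variable 1: 7, 1, 6, 5, 3, 4, 2
Ranks of variable 2: 1, 7, 2, 3, 5, 6, 4
d = r₁ − r₂: 6, -6, 4, 2, -2, -2, -2
d²: 36, 36, 16, 4, 4, 4, 4; Σd² = 104
ρ = 1 − 6·104/(7·48) = 1 − 624/336 = -0.857

-0.857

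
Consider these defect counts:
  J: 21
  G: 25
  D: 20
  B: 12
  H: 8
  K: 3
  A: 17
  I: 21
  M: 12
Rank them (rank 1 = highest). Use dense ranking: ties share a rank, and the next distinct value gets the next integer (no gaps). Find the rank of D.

3

Sorted (descending): 25, 21, 21, 20, 17, 12, 12, 8, 3
The 2 values of 21 share dense rank 2.
The 2 values of 12 share dense rank 5.
Remaining distinct values take the next consecutive integers.
D has value 20 → rank 3.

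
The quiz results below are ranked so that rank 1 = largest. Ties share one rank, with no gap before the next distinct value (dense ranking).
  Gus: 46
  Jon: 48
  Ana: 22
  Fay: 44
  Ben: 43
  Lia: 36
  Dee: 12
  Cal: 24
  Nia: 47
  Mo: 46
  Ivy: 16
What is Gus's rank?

3

Sorted (descending): 48, 47, 46, 46, 44, 43, 36, 24, 22, 16, 12
The 2 values of 46 share dense rank 3.
Remaining distinct values take the next consecutive integers.
Gus has value 46 → rank 3.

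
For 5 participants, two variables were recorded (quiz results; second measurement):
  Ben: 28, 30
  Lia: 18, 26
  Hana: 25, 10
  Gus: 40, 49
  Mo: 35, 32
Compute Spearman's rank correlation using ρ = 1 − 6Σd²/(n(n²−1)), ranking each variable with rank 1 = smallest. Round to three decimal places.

Ranks of variable 1: 3, 1, 2, 5, 4
Ranks of variable 2: 3, 2, 1, 5, 4
d = r₁ − r₂: 0, -1, 1, 0, 0
d²: 0, 1, 1, 0, 0; Σd² = 2
ρ = 1 − 6·2/(5·24) = 1 − 12/120 = 0.900

0.900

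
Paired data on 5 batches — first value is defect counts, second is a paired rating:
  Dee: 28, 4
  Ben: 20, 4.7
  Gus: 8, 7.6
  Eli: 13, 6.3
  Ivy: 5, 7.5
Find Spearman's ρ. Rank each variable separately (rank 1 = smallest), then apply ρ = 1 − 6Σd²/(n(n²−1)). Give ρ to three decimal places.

Ranks of variable 1: 5, 4, 2, 3, 1
Ranks of variable 2: 1, 2, 5, 3, 4
d = r₁ − r₂: 4, 2, -3, 0, -3
d²: 16, 4, 9, 0, 9; Σd² = 38
ρ = 1 − 6·38/(5·24) = 1 − 228/120 = -0.900

-0.900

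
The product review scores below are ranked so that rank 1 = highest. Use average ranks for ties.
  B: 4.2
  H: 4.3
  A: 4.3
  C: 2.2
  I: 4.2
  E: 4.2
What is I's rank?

Sorted (descending): 4.3, 4.3, 4.2, 4.2, 4.2, 2.2
The 2 values of 4.3 occupy positions 1–2 → average rank (1+2)/2 = 1.5.
The 3 values of 4.2 occupy positions 3–5 → average rank 4.
I has value 4.2 → rank 4.

4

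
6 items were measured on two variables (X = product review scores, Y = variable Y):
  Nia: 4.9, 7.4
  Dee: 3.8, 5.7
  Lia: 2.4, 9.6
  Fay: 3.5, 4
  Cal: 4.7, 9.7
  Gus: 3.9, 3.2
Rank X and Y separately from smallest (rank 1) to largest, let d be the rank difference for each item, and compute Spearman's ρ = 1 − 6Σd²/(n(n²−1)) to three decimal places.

Ranks of variable 1: 6, 3, 1, 2, 5, 4
Ranks of variable 2: 4, 3, 5, 2, 6, 1
d = r₁ − r₂: 2, 0, -4, 0, -1, 3
d²: 4, 0, 16, 0, 1, 9; Σd² = 30
ρ = 1 − 6·30/(6·35) = 1 − 180/210 = 0.143

0.143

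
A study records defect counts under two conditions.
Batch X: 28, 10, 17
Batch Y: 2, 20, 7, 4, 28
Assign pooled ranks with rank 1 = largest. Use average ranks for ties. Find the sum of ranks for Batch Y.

25.5

Sorted (descending): 28, 28, 20, 17, 10, 7, 4, 2
The 2 values of 28 occupy positions 1–2 → average rank (1+2)/2 = 1.5.
Batch Y values → pooled ranks: 2→8, 20→3, 7→6, 4→7, 28→1.5
Rank sum = 8 + 3 + 6 + 7 + 1.5 = 25.5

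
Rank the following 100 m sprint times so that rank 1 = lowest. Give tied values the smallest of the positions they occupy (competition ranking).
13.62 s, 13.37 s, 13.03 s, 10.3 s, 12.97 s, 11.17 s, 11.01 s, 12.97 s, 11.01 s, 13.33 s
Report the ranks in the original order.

10, 9, 7, 1, 5, 4, 2, 5, 2, 8

Sorted (ascending): 10.3, 11.01, 11.01, 11.17, 12.97, 12.97, 13.03, 13.33, 13.37, 13.62
The 2 values of 11.01 occupy positions 2–3 → each gets rank 2.
The 2 values of 12.97 occupy positions 5–6 → each gets rank 5.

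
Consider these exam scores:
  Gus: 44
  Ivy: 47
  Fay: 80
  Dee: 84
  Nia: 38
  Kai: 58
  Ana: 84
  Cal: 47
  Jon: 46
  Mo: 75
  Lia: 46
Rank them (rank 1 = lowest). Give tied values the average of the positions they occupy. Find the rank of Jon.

3.5

Sorted (ascending): 38, 44, 46, 46, 47, 47, 58, 75, 80, 84, 84
The 2 values of 46 occupy positions 3–4 → average rank (3+4)/2 = 3.5.
The 2 values of 47 occupy positions 5–6 → average rank (5+6)/2 = 5.5.
The 2 values of 84 occupy positions 10–11 → average rank (10+11)/2 = 10.5.
Jon has value 46 → rank 3.5.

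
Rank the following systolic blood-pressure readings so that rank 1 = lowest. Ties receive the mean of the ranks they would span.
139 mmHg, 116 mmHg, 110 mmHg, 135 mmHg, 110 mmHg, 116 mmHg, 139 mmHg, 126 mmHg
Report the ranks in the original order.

Sorted (ascending): 110, 110, 116, 116, 126, 135, 139, 139
The 2 values of 110 occupy positions 1–2 → average rank (1+2)/2 = 1.5.
The 2 values of 116 occupy positions 3–4 → average rank (3+4)/2 = 3.5.
The 2 values of 139 occupy positions 7–8 → average rank (7+8)/2 = 7.5.

7.5, 3.5, 1.5, 6, 1.5, 3.5, 7.5, 5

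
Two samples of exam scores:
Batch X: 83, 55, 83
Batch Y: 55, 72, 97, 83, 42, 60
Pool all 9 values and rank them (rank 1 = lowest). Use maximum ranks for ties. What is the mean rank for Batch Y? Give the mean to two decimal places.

5.00

Sorted (ascending): 42, 55, 55, 60, 72, 83, 83, 83, 97
The 2 values of 55 occupy positions 2–3 → each gets rank 3.
The 3 values of 83 occupy positions 6–8 → each gets rank 8.
Batch Y values → pooled ranks: 55→3, 72→5, 97→9, 83→8, 42→1, 60→4
Mean rank = (3 + 5 + 9 + 8 + 1 + 4) / 6 = 5.00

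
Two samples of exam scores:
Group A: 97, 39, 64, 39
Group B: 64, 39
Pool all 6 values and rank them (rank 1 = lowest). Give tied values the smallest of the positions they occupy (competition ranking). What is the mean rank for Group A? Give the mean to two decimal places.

Sorted (ascending): 39, 39, 39, 64, 64, 97
The 3 values of 39 occupy positions 1–3 → each gets rank 1.
The 2 values of 64 occupy positions 4–5 → each gets rank 4.
Group A values → pooled ranks: 97→6, 39→1, 64→4, 39→1
Mean rank = (6 + 1 + 4 + 1) / 4 = 3.00

3.00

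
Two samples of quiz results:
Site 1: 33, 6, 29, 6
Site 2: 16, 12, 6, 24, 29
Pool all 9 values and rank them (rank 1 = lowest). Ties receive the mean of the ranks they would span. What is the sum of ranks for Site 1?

20.5

Sorted (ascending): 6, 6, 6, 12, 16, 24, 29, 29, 33
The 3 values of 6 occupy positions 1–3 → average rank 2.
The 2 values of 29 occupy positions 7–8 → average rank (7+8)/2 = 7.5.
Site 1 values → pooled ranks: 33→9, 6→2, 29→7.5, 6→2
Rank sum = 9 + 2 + 7.5 + 2 = 20.5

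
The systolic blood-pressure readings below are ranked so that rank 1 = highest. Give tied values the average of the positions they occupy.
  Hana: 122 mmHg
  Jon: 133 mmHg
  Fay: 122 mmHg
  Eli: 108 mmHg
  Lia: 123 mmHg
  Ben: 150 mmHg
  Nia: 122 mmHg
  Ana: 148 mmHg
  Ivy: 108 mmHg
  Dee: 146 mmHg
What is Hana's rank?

Sorted (descending): 150, 148, 146, 133, 123, 122, 122, 122, 108, 108
The 3 values of 122 occupy positions 6–8 → average rank 7.
The 2 values of 108 occupy positions 9–10 → average rank (9+10)/2 = 9.5.
Hana has value 122 mmHg → rank 7.

7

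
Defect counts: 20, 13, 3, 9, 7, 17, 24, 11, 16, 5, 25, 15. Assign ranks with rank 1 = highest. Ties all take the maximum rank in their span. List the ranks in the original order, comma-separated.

3, 7, 12, 9, 10, 4, 2, 8, 5, 11, 1, 6

Sorted (descending): 25, 24, 20, 17, 16, 15, 13, 11, 9, 7, 5, 3
No ties — each value takes its position as its rank.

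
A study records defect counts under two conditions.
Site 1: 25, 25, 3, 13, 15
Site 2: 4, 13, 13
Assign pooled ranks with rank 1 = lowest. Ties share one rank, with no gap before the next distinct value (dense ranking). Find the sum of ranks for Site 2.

8

Sorted (ascending): 3, 4, 13, 13, 13, 15, 25, 25
The 3 values of 13 share dense rank 3.
The 2 values of 25 share dense rank 5.
Remaining distinct values take the next consecutive integers.
Site 2 values → pooled ranks: 4→2, 13→3, 13→3
Rank sum = 2 + 3 + 3 = 8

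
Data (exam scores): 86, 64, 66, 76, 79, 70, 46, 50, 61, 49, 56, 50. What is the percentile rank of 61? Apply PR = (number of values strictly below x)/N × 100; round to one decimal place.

41.7

N = 12.
Strictly below 61: 5. Equal to 61: 1.
PR = 5/12 × 100 = 41.7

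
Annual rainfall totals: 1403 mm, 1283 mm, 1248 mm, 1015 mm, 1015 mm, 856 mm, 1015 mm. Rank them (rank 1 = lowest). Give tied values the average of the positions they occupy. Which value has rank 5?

Sorted (ascending): 856, 1015, 1015, 1015, 1248, 1283, 1403
The 3 values of 1015 occupy positions 2–4 → average rank 3.
Rank 5 → value 1248.

1248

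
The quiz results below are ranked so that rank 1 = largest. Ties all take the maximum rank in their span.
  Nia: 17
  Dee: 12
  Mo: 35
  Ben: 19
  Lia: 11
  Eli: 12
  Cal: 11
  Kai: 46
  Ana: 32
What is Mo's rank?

Sorted (descending): 46, 35, 32, 19, 17, 12, 12, 11, 11
The 2 values of 12 occupy positions 6–7 → each gets rank 7.
The 2 values of 11 occupy positions 8–9 → each gets rank 9.
Mo has value 35 → rank 2.

2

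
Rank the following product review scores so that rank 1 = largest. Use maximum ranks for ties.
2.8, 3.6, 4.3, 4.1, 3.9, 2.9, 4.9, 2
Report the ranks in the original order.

7, 5, 2, 3, 4, 6, 1, 8

Sorted (descending): 4.9, 4.3, 4.1, 3.9, 3.6, 2.9, 2.8, 2
No ties — each value takes its position as its rank.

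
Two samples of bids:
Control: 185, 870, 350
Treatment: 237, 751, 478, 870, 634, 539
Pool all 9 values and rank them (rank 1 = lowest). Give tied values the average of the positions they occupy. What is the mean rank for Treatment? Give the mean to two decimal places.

Sorted (ascending): 185, 237, 350, 478, 539, 634, 751, 870, 870
The 2 values of 870 occupy positions 8–9 → average rank (8+9)/2 = 8.5.
Treatment values → pooled ranks: 237→2, 751→7, 478→4, 870→8.5, 634→6, 539→5
Mean rank = (2 + 7 + 4 + 8.5 + 6 + 5) / 6 = 5.42

5.42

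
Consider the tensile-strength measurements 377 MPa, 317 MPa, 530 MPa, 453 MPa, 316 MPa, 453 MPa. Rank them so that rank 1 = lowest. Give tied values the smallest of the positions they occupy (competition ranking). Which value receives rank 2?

317

Sorted (ascending): 316, 317, 377, 453, 453, 530
The 2 values of 453 occupy positions 4–5 → each gets rank 4.
Rank 2 → value 317.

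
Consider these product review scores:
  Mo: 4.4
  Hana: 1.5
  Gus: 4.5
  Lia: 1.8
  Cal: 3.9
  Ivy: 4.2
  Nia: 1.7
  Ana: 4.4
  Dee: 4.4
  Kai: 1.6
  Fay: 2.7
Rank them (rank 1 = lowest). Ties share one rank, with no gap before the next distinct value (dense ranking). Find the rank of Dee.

8

Sorted (ascending): 1.5, 1.6, 1.7, 1.8, 2.7, 3.9, 4.2, 4.4, 4.4, 4.4, 4.5
The 3 values of 4.4 share dense rank 8.
Remaining distinct values take the next consecutive integers.
Dee has value 4.4 → rank 8.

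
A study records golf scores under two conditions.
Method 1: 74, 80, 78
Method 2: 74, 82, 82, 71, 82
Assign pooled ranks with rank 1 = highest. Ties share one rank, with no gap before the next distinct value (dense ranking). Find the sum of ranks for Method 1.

9

Sorted (descending): 82, 82, 82, 80, 78, 74, 74, 71
The 3 values of 82 share dense rank 1.
The 2 values of 74 share dense rank 4.
Remaining distinct values take the next consecutive integers.
Method 1 values → pooled ranks: 74→4, 80→2, 78→3
Rank sum = 4 + 2 + 3 = 9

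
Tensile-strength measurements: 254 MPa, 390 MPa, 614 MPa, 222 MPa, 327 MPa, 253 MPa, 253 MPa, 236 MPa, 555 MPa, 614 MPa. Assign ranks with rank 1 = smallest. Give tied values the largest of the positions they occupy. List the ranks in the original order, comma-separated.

Sorted (ascending): 222, 236, 253, 253, 254, 327, 390, 555, 614, 614
The 2 values of 253 occupy positions 3–4 → each gets rank 4.
The 2 values of 614 occupy positions 9–10 → each gets rank 10.

5, 7, 10, 1, 6, 4, 4, 2, 8, 10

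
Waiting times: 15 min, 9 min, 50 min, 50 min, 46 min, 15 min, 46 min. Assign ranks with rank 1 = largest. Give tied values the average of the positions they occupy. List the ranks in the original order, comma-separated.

Sorted (descending): 50, 50, 46, 46, 15, 15, 9
The 2 values of 50 occupy positions 1–2 → average rank (1+2)/2 = 1.5.
The 2 values of 46 occupy positions 3–4 → average rank (3+4)/2 = 3.5.
The 2 values of 15 occupy positions 5–6 → average rank (5+6)/2 = 5.5.

5.5, 7, 1.5, 1.5, 3.5, 5.5, 3.5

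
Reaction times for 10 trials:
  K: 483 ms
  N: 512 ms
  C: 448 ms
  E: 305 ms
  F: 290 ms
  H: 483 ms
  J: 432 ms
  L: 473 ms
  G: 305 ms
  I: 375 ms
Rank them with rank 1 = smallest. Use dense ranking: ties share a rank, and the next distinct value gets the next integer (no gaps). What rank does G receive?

2

Sorted (ascending): 290, 305, 305, 375, 432, 448, 473, 483, 483, 512
The 2 values of 305 share dense rank 2.
The 2 values of 483 share dense rank 7.
Remaining distinct values take the next consecutive integers.
G has value 305 ms → rank 2.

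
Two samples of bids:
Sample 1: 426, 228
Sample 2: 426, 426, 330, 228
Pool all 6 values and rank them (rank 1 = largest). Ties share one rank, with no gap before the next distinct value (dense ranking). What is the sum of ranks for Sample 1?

Sorted (descending): 426, 426, 426, 330, 228, 228
The 3 values of 426 share dense rank 1.
The 2 values of 228 share dense rank 3.
Remaining distinct values take the next consecutive integers.
Sample 1 values → pooled ranks: 426→1, 228→3
Rank sum = 1 + 3 = 4

4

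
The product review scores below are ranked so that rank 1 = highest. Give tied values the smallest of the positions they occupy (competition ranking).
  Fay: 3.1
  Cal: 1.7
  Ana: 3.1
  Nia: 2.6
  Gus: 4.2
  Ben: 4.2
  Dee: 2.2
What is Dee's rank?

6

Sorted (descending): 4.2, 4.2, 3.1, 3.1, 2.6, 2.2, 1.7
The 2 values of 4.2 occupy positions 1–2 → each gets rank 1.
The 2 values of 3.1 occupy positions 3–4 → each gets rank 3.
Dee has value 2.2 → rank 6.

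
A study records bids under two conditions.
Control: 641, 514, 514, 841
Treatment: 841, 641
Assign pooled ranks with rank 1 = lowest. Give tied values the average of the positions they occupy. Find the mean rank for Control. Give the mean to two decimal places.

3.00

Sorted (ascending): 514, 514, 641, 641, 841, 841
The 2 values of 514 occupy positions 1–2 → average rank (1+2)/2 = 1.5.
The 2 values of 641 occupy positions 3–4 → average rank (3+4)/2 = 3.5.
The 2 values of 841 occupy positions 5–6 → average rank (5+6)/2 = 5.5.
Control values → pooled ranks: 641→3.5, 514→1.5, 514→1.5, 841→5.5
Mean rank = (3.5 + 1.5 + 1.5 + 5.5) / 4 = 3.00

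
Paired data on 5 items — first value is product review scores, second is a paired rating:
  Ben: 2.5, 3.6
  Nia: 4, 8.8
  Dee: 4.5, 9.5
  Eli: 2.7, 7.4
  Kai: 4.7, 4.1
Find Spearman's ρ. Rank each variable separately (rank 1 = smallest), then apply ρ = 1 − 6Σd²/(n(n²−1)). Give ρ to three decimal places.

Ranks of variable 1: 1, 3, 4, 2, 5
Ranks of variable 2: 1, 4, 5, 3, 2
d = r₁ − r₂: 0, -1, -1, -1, 3
d²: 0, 1, 1, 1, 9; Σd² = 12
ρ = 1 − 6·12/(5·24) = 1 − 72/120 = 0.400

0.400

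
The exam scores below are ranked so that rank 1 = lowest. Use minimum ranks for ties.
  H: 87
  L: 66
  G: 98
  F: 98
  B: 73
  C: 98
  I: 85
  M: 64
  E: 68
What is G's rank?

Sorted (ascending): 64, 66, 68, 73, 85, 87, 98, 98, 98
The 3 values of 98 occupy positions 7–9 → each gets rank 7.
G has value 98 → rank 7.

7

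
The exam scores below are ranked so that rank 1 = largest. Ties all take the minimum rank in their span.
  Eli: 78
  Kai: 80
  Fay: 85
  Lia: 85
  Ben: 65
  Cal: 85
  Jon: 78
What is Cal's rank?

1

Sorted (descending): 85, 85, 85, 80, 78, 78, 65
The 3 values of 85 occupy positions 1–3 → each gets rank 1.
The 2 values of 78 occupy positions 5–6 → each gets rank 5.
Cal has value 85 → rank 1.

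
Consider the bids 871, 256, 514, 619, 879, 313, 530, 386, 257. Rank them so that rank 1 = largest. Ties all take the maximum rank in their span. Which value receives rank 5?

Sorted (descending): 879, 871, 619, 530, 514, 386, 313, 257, 256
No ties — each value takes its position as its rank.
Rank 5 → value 514.

514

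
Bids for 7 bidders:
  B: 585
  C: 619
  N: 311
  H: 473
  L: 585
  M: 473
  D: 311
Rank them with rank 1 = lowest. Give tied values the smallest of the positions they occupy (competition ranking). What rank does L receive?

5

Sorted (ascending): 311, 311, 473, 473, 585, 585, 619
The 2 values of 311 occupy positions 1–2 → each gets rank 1.
The 2 values of 473 occupy positions 3–4 → each gets rank 3.
The 2 values of 585 occupy positions 5–6 → each gets rank 5.
L has value 585 → rank 5.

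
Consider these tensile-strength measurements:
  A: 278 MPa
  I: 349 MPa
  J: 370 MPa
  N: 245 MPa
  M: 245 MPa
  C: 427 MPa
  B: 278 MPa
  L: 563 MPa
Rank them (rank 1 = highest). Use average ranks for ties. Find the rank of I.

4

Sorted (descending): 563, 427, 370, 349, 278, 278, 245, 245
The 2 values of 278 occupy positions 5–6 → average rank (5+6)/2 = 5.5.
The 2 values of 245 occupy positions 7–8 → average rank (7+8)/2 = 7.5.
I has value 349 MPa → rank 4.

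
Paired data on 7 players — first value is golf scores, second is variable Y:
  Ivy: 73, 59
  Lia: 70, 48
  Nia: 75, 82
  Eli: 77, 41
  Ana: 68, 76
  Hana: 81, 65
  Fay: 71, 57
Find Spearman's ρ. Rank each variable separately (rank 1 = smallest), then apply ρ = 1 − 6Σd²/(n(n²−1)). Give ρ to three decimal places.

Ranks of variable 1: 4, 2, 5, 6, 1, 7, 3
Ranks of variable 2: 4, 2, 7, 1, 6, 5, 3
d = r₁ − r₂: 0, 0, -2, 5, -5, 2, 0
d²: 0, 0, 4, 25, 25, 4, 0; Σd² = 58
ρ = 1 − 6·58/(7·48) = 1 − 348/336 = -0.036

-0.036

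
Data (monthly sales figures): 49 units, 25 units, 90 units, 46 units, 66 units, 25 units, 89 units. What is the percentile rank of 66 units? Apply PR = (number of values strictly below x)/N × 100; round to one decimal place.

N = 7.
Strictly below 66: 4. Equal to 66: 1.
PR = 4/7 × 100 = 57.1

57.1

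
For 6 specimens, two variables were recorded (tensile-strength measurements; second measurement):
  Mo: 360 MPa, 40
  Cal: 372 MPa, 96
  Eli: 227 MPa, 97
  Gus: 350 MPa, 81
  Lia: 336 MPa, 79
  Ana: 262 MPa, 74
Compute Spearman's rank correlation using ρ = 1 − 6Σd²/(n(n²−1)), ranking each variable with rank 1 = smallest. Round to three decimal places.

Ranks of variable 1: 5, 6, 1, 4, 3, 2
Ranks of variable 2: 1, 5, 6, 4, 3, 2
d = r₁ − r₂: 4, 1, -5, 0, 0, 0
d²: 16, 1, 25, 0, 0, 0; Σd² = 42
ρ = 1 − 6·42/(6·35) = 1 − 252/210 = -0.200

-0.200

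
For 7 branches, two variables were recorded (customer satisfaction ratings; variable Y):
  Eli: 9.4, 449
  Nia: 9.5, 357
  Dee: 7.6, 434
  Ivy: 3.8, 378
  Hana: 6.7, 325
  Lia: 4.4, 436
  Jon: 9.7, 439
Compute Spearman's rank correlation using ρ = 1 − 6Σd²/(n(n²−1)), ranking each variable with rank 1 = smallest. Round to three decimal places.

Ranks of variable 1: 5, 6, 4, 1, 3, 2, 7
Ranks of variable 2: 7, 2, 4, 3, 1, 5, 6
d = r₁ − r₂: -2, 4, 0, -2, 2, -3, 1
d²: 4, 16, 0, 4, 4, 9, 1; Σd² = 38
ρ = 1 − 6·38/(7·48) = 1 − 228/336 = 0.321

0.321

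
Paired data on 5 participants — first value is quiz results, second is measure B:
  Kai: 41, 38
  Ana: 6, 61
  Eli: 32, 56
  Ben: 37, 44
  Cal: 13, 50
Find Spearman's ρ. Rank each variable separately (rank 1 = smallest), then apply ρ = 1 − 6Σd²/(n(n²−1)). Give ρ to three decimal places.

Ranks of variable 1: 5, 1, 3, 4, 2
Ranks of variable 2: 1, 5, 4, 2, 3
d = r₁ − r₂: 4, -4, -1, 2, -1
d²: 16, 16, 1, 4, 1; Σd² = 38
ρ = 1 − 6·38/(5·24) = 1 − 228/120 = -0.900

-0.900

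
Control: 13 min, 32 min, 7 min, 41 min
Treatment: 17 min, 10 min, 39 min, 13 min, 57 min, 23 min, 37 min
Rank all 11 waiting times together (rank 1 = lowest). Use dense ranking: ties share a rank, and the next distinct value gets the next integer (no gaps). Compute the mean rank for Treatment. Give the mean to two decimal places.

5.57

Sorted (ascending): 7, 10, 13, 13, 17, 23, 32, 37, 39, 41, 57
The 2 values of 13 share dense rank 3.
Remaining distinct values take the next consecutive integers.
Treatment values → pooled ranks: 17→4, 10→2, 39→8, 13→3, 57→10, 23→5, 37→7
Mean rank = (4 + 2 + 8 + 3 + 10 + 5 + 7) / 7 = 5.57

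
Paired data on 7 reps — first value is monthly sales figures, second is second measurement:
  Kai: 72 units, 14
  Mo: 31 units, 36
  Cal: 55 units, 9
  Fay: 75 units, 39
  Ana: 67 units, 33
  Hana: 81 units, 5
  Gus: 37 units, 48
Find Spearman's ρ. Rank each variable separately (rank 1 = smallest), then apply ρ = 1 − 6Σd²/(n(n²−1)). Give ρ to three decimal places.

-0.464

Ranks of variable 1: 5, 1, 3, 6, 4, 7, 2
Ranks of variable 2: 3, 5, 2, 6, 4, 1, 7
d = r₁ − r₂: 2, -4, 1, 0, 0, 6, -5
d²: 4, 16, 1, 0, 0, 36, 25; Σd² = 82
ρ = 1 − 6·82/(7·48) = 1 − 492/336 = -0.464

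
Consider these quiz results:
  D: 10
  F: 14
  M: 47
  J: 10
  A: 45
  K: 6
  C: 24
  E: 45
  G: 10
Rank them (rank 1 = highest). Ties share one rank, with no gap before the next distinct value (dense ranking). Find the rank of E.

Sorted (descending): 47, 45, 45, 24, 14, 10, 10, 10, 6
The 2 values of 45 share dense rank 2.
The 3 values of 10 share dense rank 5.
Remaining distinct values take the next consecutive integers.
E has value 45 → rank 2.

2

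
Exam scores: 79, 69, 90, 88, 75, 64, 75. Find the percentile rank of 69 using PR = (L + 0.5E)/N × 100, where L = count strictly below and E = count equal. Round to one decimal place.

21.4

N = 7.
Strictly below 69: 1. Equal to 69: 1.
PR = (1 + 0.5·1)/7 × 100 = 21.4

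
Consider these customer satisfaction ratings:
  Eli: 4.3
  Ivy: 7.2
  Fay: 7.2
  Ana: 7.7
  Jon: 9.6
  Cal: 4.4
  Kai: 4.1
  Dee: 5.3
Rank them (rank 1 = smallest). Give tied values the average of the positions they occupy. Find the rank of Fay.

Sorted (ascending): 4.1, 4.3, 4.4, 5.3, 7.2, 7.2, 7.7, 9.6
The 2 values of 7.2 occupy positions 5–6 → average rank (5+6)/2 = 5.5.
Fay has value 7.2 → rank 5.5.

5.5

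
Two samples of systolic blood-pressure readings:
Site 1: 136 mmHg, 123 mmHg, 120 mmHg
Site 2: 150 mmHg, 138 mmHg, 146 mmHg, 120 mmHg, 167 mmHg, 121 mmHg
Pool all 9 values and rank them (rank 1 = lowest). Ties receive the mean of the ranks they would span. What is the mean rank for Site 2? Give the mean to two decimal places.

5.75

Sorted (ascending): 120, 120, 121, 123, 136, 138, 146, 150, 167
The 2 values of 120 occupy positions 1–2 → average rank (1+2)/2 = 1.5.
Site 2 values → pooled ranks: 150→8, 138→6, 146→7, 120→1.5, 167→9, 121→3
Mean rank = (8 + 6 + 7 + 1.5 + 9 + 3) / 6 = 5.75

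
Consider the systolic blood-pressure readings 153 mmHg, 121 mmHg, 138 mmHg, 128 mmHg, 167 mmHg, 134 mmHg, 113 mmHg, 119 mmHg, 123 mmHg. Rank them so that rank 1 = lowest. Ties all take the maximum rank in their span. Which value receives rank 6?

134

Sorted (ascending): 113, 119, 121, 123, 128, 134, 138, 153, 167
No ties — each value takes its position as its rank.
Rank 6 → value 134.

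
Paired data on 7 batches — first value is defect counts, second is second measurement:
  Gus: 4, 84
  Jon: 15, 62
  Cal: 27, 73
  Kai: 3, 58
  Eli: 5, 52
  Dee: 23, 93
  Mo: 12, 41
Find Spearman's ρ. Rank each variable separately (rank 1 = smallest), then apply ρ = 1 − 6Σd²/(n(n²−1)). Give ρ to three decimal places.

Ranks of variable 1: 2, 5, 7, 1, 3, 6, 4
Ranks of variable 2: 6, 4, 5, 3, 2, 7, 1
d = r₁ − r₂: -4, 1, 2, -2, 1, -1, 3
d²: 16, 1, 4, 4, 1, 1, 9; Σd² = 36
ρ = 1 − 6·36/(7·48) = 1 − 216/336 = 0.357

0.357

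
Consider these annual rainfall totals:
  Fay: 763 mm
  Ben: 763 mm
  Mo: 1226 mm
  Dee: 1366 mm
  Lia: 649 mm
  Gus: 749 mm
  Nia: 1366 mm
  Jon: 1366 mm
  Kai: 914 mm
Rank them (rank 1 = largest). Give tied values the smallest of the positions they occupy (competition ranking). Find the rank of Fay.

Sorted (descending): 1366, 1366, 1366, 1226, 914, 763, 763, 749, 649
The 3 values of 1366 occupy positions 1–3 → each gets rank 1.
The 2 values of 763 occupy positions 6–7 → each gets rank 6.
Fay has value 763 mm → rank 6.

6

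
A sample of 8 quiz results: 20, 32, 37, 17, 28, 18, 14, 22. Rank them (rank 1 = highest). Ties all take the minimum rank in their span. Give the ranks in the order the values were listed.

5, 2, 1, 7, 3, 6, 8, 4

Sorted (descending): 37, 32, 28, 22, 20, 18, 17, 14
No ties — each value takes its position as its rank.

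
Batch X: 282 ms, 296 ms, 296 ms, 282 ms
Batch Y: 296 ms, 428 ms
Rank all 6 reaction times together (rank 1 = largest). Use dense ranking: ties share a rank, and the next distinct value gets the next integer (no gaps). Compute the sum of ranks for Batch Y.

Sorted (descending): 428, 296, 296, 296, 282, 282
The 3 values of 296 share dense rank 2.
The 2 values of 282 share dense rank 3.
Remaining distinct values take the next consecutive integers.
Batch Y values → pooled ranks: 296→2, 428→1
Rank sum = 2 + 1 = 3

3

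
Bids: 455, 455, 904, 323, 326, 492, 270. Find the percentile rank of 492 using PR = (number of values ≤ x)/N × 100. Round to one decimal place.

85.7

N = 7.
Strictly below 492: 5. Equal to 492: 1.
PR = 6/7 × 100 = 85.7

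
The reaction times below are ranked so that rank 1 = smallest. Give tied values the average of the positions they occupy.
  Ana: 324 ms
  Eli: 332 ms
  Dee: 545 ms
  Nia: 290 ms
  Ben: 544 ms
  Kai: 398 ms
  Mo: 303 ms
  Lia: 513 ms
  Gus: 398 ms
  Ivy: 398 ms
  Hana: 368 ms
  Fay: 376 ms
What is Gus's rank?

Sorted (ascending): 290, 303, 324, 332, 368, 376, 398, 398, 398, 513, 544, 545
The 3 values of 398 occupy positions 7–9 → average rank 8.
Gus has value 398 ms → rank 8.

8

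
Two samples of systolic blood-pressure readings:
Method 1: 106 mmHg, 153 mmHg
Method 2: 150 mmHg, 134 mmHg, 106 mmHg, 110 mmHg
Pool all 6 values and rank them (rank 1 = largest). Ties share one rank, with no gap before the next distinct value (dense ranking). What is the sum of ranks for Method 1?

6

Sorted (descending): 153, 150, 134, 110, 106, 106
The 2 values of 106 share dense rank 5.
Remaining distinct values take the next consecutive integers.
Method 1 values → pooled ranks: 106→5, 153→1
Rank sum = 5 + 1 = 6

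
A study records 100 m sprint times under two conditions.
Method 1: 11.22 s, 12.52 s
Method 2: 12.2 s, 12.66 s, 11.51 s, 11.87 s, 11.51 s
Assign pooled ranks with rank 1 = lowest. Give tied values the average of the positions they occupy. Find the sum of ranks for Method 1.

Sorted (ascending): 11.22, 11.51, 11.51, 11.87, 12.2, 12.52, 12.66
The 2 values of 11.51 occupy positions 2–3 → average rank (2+3)/2 = 2.5.
Method 1 values → pooled ranks: 11.22→1, 12.52→6
Rank sum = 1 + 6 = 7

7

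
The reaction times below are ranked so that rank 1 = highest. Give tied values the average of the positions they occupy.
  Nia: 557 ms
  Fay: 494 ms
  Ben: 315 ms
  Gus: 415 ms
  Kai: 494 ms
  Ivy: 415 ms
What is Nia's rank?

Sorted (descending): 557, 494, 494, 415, 415, 315
The 2 values of 494 occupy positions 2–3 → average rank (2+3)/2 = 2.5.
The 2 values of 415 occupy positions 4–5 → average rank (4+5)/2 = 4.5.
Nia has value 557 ms → rank 1.

1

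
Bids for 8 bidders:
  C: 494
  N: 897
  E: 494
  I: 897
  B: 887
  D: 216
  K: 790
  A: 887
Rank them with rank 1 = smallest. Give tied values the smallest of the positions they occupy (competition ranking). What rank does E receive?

2

Sorted (ascending): 216, 494, 494, 790, 887, 887, 897, 897
The 2 values of 494 occupy positions 2–3 → each gets rank 2.
The 2 values of 887 occupy positions 5–6 → each gets rank 5.
The 2 values of 897 occupy positions 7–8 → each gets rank 7.
E has value 494 → rank 2.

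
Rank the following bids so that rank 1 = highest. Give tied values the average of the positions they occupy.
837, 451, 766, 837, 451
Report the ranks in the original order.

1.5, 4.5, 3, 1.5, 4.5

Sorted (descending): 837, 837, 766, 451, 451
The 2 values of 837 occupy positions 1–2 → average rank (1+2)/2 = 1.5.
The 2 values of 451 occupy positions 4–5 → average rank (4+5)/2 = 4.5.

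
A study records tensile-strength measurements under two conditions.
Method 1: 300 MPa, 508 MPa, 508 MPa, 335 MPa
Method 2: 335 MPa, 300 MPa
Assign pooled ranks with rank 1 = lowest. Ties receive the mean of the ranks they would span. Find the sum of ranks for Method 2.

Sorted (ascending): 300, 300, 335, 335, 508, 508
The 2 values of 300 occupy positions 1–2 → average rank (1+2)/2 = 1.5.
The 2 values of 335 occupy positions 3–4 → average rank (3+4)/2 = 3.5.
The 2 values of 508 occupy positions 5–6 → average rank (5+6)/2 = 5.5.
Method 2 values → pooled ranks: 335→3.5, 300→1.5
Rank sum = 3.5 + 1.5 = 5

5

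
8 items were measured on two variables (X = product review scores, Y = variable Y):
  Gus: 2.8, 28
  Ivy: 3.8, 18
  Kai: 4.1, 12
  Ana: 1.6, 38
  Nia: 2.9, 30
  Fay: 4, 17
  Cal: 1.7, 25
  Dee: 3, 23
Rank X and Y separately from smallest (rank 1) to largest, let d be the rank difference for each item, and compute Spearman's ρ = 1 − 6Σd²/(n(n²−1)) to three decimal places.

Ranks of variable 1: 3, 6, 8, 1, 4, 7, 2, 5
Ranks of variable 2: 6, 3, 1, 8, 7, 2, 5, 4
d = r₁ − r₂: -3, 3, 7, -7, -3, 5, -3, 1
d²: 9, 9, 49, 49, 9, 25, 9, 1; Σd² = 160
ρ = 1 − 6·160/(8·63) = 1 − 960/504 = -0.905

-0.905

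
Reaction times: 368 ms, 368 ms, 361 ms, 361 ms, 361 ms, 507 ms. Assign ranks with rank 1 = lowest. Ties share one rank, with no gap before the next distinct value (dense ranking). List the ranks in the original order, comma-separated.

2, 2, 1, 1, 1, 3

Sorted (ascending): 361, 361, 361, 368, 368, 507
The 3 values of 361 share dense rank 1.
The 2 values of 368 share dense rank 2.
Remaining distinct values take the next consecutive integers.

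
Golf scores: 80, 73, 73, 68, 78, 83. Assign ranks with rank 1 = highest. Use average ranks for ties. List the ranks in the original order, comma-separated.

Sorted (descending): 83, 80, 78, 73, 73, 68
The 2 values of 73 occupy positions 4–5 → average rank (4+5)/2 = 4.5.

2, 4.5, 4.5, 6, 3, 1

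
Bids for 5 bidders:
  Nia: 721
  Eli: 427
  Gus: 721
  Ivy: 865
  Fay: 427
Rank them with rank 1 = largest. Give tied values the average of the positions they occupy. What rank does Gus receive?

Sorted (descending): 865, 721, 721, 427, 427
The 2 values of 721 occupy positions 2–3 → average rank (2+3)/2 = 2.5.
The 2 values of 427 occupy positions 4–5 → average rank (4+5)/2 = 4.5.
Gus has value 721 → rank 2.5.

2.5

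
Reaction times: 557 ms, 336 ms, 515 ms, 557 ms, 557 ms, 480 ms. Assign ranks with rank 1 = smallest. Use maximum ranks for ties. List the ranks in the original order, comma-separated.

6, 1, 3, 6, 6, 2

Sorted (ascending): 336, 480, 515, 557, 557, 557
The 3 values of 557 occupy positions 4–6 → each gets rank 6.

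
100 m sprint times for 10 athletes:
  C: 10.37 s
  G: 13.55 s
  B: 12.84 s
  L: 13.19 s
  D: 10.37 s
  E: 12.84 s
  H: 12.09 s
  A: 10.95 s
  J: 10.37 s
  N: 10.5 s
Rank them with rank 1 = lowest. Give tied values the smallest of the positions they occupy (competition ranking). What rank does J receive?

1

Sorted (ascending): 10.37, 10.37, 10.37, 10.5, 10.95, 12.09, 12.84, 12.84, 13.19, 13.55
The 3 values of 10.37 occupy positions 1–3 → each gets rank 1.
The 2 values of 12.84 occupy positions 7–8 → each gets rank 7.
J has value 10.37 s → rank 1.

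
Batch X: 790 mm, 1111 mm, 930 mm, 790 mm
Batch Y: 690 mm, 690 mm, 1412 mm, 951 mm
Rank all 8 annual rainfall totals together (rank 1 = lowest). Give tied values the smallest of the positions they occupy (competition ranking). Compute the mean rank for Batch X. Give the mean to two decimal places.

Sorted (ascending): 690, 690, 790, 790, 930, 951, 1111, 1412
The 2 values of 690 occupy positions 1–2 → each gets rank 1.
The 2 values of 790 occupy positions 3–4 → each gets rank 3.
Batch X values → pooled ranks: 790→3, 1111→7, 930→5, 790→3
Mean rank = (3 + 7 + 5 + 3) / 4 = 4.50

4.50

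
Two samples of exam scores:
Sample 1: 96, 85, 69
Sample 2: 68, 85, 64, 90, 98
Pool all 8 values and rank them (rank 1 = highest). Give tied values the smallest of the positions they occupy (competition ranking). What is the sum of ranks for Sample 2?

23

Sorted (descending): 98, 96, 90, 85, 85, 69, 68, 64
The 2 values of 85 occupy positions 4–5 → each gets rank 4.
Sample 2 values → pooled ranks: 68→7, 85→4, 64→8, 90→3, 98→1
Rank sum = 7 + 4 + 8 + 3 + 1 = 23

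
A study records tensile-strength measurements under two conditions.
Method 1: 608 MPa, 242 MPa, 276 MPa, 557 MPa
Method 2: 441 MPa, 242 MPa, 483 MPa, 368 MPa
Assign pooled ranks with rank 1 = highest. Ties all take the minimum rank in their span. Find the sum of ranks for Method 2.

Sorted (descending): 608, 557, 483, 441, 368, 276, 242, 242
The 2 values of 242 occupy positions 7–8 → each gets rank 7.
Method 2 values → pooled ranks: 441→4, 242→7, 483→3, 368→5
Rank sum = 4 + 7 + 3 + 5 = 19

19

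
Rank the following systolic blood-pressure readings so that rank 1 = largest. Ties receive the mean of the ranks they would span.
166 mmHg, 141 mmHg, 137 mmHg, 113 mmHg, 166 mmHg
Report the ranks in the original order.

1.5, 3, 4, 5, 1.5

Sorted (descending): 166, 166, 141, 137, 113
The 2 values of 166 occupy positions 1–2 → average rank (1+2)/2 = 1.5.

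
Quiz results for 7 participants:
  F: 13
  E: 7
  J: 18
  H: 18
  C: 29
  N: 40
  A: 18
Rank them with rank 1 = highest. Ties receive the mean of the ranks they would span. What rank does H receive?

4

Sorted (descending): 40, 29, 18, 18, 18, 13, 7
The 3 values of 18 occupy positions 3–5 → average rank 4.
H has value 18 → rank 4.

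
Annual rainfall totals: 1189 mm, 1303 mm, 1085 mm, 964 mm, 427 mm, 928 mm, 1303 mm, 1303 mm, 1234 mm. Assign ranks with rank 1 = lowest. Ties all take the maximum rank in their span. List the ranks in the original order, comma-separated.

Sorted (ascending): 427, 928, 964, 1085, 1189, 1234, 1303, 1303, 1303
The 3 values of 1303 occupy positions 7–9 → each gets rank 9.

5, 9, 4, 3, 1, 2, 9, 9, 6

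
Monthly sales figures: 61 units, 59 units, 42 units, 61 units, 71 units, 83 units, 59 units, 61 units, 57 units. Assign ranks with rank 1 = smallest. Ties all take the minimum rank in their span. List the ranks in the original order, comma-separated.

5, 3, 1, 5, 8, 9, 3, 5, 2

Sorted (ascending): 42, 57, 59, 59, 61, 61, 61, 71, 83
The 2 values of 59 occupy positions 3–4 → each gets rank 3.
The 3 values of 61 occupy positions 5–7 → each gets rank 5.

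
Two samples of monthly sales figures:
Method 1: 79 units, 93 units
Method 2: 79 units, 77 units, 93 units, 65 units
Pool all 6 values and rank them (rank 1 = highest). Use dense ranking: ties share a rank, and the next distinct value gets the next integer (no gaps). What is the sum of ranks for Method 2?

Sorted (descending): 93, 93, 79, 79, 77, 65
The 2 values of 93 share dense rank 1.
The 2 values of 79 share dense rank 2.
Remaining distinct values take the next consecutive integers.
Method 2 values → pooled ranks: 79→2, 77→3, 93→1, 65→4
Rank sum = 2 + 3 + 1 + 4 = 10

10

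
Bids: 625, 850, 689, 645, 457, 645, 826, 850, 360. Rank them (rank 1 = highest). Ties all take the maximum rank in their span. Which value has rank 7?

625

Sorted (descending): 850, 850, 826, 689, 645, 645, 625, 457, 360
The 2 values of 850 occupy positions 1–2 → each gets rank 2.
The 2 values of 645 occupy positions 5–6 → each gets rank 6.
Rank 7 → value 625.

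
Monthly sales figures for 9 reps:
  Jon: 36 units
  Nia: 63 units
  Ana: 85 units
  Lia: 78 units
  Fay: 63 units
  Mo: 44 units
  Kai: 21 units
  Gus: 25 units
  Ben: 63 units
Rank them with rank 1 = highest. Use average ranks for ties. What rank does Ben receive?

Sorted (descending): 85, 78, 63, 63, 63, 44, 36, 25, 21
The 3 values of 63 occupy positions 3–5 → average rank 4.
Ben has value 63 units → rank 4.

4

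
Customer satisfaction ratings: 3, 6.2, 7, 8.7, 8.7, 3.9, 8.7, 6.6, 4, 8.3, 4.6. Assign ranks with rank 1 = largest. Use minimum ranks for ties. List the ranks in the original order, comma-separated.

Sorted (descending): 8.7, 8.7, 8.7, 8.3, 7, 6.6, 6.2, 4.6, 4, 3.9, 3
The 3 values of 8.7 occupy positions 1–3 → each gets rank 1.

11, 7, 5, 1, 1, 10, 1, 6, 9, 4, 8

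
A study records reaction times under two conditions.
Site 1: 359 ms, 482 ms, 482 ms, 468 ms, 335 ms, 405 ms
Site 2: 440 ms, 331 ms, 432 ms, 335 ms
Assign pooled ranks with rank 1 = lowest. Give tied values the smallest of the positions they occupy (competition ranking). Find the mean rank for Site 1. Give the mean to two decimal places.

6.17

Sorted (ascending): 331, 335, 335, 359, 405, 432, 440, 468, 482, 482
The 2 values of 335 occupy positions 2–3 → each gets rank 2.
The 2 values of 482 occupy positions 9–10 → each gets rank 9.
Site 1 values → pooled ranks: 359→4, 482→9, 482→9, 468→8, 335→2, 405→5
Mean rank = (4 + 9 + 9 + 8 + 2 + 5) / 6 = 6.17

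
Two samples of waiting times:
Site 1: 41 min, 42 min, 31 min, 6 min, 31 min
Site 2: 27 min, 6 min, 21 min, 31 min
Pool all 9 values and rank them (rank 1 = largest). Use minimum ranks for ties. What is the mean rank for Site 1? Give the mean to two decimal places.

3.40

Sorted (descending): 42, 41, 31, 31, 31, 27, 21, 6, 6
The 3 values of 31 occupy positions 3–5 → each gets rank 3.
The 2 values of 6 occupy positions 8–9 → each gets rank 8.
Site 1 values → pooled ranks: 41→2, 42→1, 31→3, 6→8, 31→3
Mean rank = (2 + 1 + 3 + 8 + 3) / 5 = 3.40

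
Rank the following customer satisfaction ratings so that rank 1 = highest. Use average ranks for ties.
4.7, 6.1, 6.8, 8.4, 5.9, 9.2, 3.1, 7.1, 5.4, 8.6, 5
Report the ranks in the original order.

Sorted (descending): 9.2, 8.6, 8.4, 7.1, 6.8, 6.1, 5.9, 5.4, 5, 4.7, 3.1
No ties — each value takes its position as its rank.

10, 6, 5, 3, 7, 1, 11, 4, 8, 2, 9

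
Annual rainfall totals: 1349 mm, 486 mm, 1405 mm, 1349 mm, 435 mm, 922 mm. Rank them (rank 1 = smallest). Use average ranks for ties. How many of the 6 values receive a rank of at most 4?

3

Sorted (ascending): 435, 486, 922, 1349, 1349, 1405
The 2 values of 1349 occupy positions 4–5 → average rank (4+5)/2 = 4.5.
Ranks ≤ 4: {1, 2, 3} → 3 values.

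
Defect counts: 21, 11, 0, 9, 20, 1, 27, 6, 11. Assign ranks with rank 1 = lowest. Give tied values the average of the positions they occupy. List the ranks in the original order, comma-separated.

8, 5.5, 1, 4, 7, 2, 9, 3, 5.5

Sorted (ascending): 0, 1, 6, 9, 11, 11, 20, 21, 27
The 2 values of 11 occupy positions 5–6 → average rank (5+6)/2 = 5.5.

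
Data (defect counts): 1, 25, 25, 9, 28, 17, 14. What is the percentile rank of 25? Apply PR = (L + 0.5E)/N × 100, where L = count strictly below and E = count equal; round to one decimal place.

71.4

N = 7.
Strictly below 25: 4. Equal to 25: 2.
PR = (4 + 0.5·2)/7 × 100 = 71.4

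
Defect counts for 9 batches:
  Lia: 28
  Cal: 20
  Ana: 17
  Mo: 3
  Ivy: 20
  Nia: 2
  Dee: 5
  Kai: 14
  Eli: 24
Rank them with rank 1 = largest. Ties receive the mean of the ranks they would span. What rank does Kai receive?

6

Sorted (descending): 28, 24, 20, 20, 17, 14, 5, 3, 2
The 2 values of 20 occupy positions 3–4 → average rank (3+4)/2 = 3.5.
Kai has value 14 → rank 6.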